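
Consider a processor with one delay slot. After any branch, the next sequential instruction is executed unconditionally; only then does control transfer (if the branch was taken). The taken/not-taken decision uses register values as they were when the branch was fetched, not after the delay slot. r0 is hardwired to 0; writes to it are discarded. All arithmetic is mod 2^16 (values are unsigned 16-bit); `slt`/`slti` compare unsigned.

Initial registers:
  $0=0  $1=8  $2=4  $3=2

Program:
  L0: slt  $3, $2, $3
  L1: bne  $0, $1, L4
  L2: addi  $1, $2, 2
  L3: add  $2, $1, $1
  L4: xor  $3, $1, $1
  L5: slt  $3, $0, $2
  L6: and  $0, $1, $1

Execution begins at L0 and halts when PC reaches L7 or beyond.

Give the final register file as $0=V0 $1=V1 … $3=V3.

$0=0 $1=6 $2=4 $3=1

[0] slt  $3, $2, $3  →  {$0:0, $1:8, $2:4, $3:0}
[1] bne  $0, $1, L4  →  {$0:0, $1:8, $2:4, $3:0}  ⟨branch taken⟩
[2] addi  $1, $2, 2  →  {$0:0, $1:6, $2:4, $3:0}
[4] xor  $3, $1, $1  →  {$0:0, $1:6, $2:4, $3:0}
[5] slt  $3, $0, $2  →  {$0:0, $1:6, $2:4, $3:1}
[6] and  $0, $1, $1  →  {$0:0, $1:6, $2:4, $3:1}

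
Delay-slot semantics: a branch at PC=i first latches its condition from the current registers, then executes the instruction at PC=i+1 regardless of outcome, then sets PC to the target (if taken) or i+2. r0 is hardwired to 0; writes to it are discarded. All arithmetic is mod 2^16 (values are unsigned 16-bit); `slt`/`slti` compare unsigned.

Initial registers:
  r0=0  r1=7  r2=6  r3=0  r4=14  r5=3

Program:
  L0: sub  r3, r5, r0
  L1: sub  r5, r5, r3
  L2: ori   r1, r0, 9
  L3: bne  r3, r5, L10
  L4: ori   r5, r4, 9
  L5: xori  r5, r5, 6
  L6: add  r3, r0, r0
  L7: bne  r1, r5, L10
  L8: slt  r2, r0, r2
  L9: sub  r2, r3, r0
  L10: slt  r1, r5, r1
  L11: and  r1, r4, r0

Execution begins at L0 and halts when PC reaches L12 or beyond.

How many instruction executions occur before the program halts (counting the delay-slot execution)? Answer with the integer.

#0 sub  r3, r5, r0 ; 0/7/6/3/14/3
#1 sub  r5, r5, r3 ; 0/7/6/3/14/0
#2 ori   r1, r0, 9 ; 0/9/6/3/14/0
#3 bne  r3, r5, L10 ; 0/9/6/3/14/0 ; →target
#4 ori   r5, r4, 9 ; 0/9/6/3/14/15
#10 slt  r1, r5, r1 ; 0/0/6/3/14/15
#11 and  r1, r4, r0 ; 0/0/6/3/14/15

7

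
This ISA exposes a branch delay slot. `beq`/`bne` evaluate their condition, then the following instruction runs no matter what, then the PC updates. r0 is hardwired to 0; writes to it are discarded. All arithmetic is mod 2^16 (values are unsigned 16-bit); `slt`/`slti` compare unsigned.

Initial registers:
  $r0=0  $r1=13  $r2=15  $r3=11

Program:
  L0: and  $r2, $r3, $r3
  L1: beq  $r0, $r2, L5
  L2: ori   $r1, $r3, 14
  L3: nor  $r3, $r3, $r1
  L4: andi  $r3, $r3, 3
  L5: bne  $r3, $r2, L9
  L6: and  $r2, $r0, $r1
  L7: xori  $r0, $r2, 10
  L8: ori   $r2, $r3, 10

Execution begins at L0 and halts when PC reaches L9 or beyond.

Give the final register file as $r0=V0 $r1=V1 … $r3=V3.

#0 and  $r2, $r3, $r3 ; 0/13/11/11
#1 beq  $r0, $r2, L5 ; 0/13/11/11 ; →fallthru
#2 ori   $r1, $r3, 14 ; 0/15/11/11
#3 nor  $r3, $r3, $r1 ; 0/15/11/65520
#4 andi  $r3, $r3, 3 ; 0/15/11/0
#5 bne  $r3, $r2, L9 ; 0/15/11/0 ; →target
#6 and  $r2, $r0, $r1 ; 0/15/0/0

$r0=0 $r1=15 $r2=0 $r3=0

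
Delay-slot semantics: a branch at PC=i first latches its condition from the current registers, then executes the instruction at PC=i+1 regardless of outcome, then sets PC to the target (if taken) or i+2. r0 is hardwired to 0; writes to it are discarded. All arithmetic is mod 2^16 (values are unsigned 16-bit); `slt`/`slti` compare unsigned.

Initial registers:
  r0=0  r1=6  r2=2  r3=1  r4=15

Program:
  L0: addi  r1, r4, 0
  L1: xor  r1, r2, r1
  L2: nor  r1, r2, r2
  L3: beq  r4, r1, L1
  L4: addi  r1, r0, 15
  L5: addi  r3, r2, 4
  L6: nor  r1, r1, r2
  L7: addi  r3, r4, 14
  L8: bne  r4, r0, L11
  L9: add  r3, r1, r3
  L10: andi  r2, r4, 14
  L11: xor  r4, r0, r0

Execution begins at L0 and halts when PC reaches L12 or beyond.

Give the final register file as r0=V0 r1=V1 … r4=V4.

r0=0 r1=65520 r2=2 r3=13 r4=0

#0 addi  r1, r4, 0 ; 0/15/2/1/15
#1 xor  r1, r2, r1 ; 0/13/2/1/15
#2 nor  r1, r2, r2 ; 0/65533/2/1/15
#3 beq  r4, r1, L1 ; 0/65533/2/1/15 ; →fallthru
#4 addi  r1, r0, 15 ; 0/15/2/1/15
#5 addi  r3, r2, 4 ; 0/15/2/6/15
#6 nor  r1, r1, r2 ; 0/65520/2/6/15
#7 addi  r3, r4, 14 ; 0/65520/2/29/15
#8 bne  r4, r0, L11 ; 0/65520/2/29/15 ; →target
#9 add  r3, r1, r3 ; 0/65520/2/13/15
#11 xor  r4, r0, r0 ; 0/65520/2/13/0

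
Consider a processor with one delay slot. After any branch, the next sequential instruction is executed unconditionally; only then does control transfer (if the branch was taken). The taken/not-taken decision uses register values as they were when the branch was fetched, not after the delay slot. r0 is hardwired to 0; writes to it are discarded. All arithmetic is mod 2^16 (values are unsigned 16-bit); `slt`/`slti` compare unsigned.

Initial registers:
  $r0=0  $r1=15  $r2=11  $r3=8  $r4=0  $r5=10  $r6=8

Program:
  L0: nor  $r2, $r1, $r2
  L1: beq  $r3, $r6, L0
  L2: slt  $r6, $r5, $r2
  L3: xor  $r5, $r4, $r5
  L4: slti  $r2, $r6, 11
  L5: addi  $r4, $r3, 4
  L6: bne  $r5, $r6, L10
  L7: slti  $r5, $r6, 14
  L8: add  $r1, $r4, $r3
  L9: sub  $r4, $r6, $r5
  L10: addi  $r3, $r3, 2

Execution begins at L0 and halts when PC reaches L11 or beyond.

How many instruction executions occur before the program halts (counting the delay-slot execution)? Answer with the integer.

12

  step pc=0: nor  $r2, $r1, $r2  regs=(0,15,65520,8,0,10,8)
  step pc=1: beq  $r3, $r6, L0  cond=T  regs=(0,15,65520,8,0,10,8)
  step pc=2: slt  $r6, $r5, $r2  regs=(0,15,65520,8,0,10,1)
  step pc=0: nor  $r2, $r1, $r2  regs=(0,15,0,8,0,10,1)
  step pc=1: beq  $r3, $r6, L0  cond=F  regs=(0,15,0,8,0,10,1)
  step pc=2: slt  $r6, $r5, $r2  regs=(0,15,0,8,0,10,0)
  step pc=3: xor  $r5, $r4, $r5  regs=(0,15,0,8,0,10,0)
  step pc=4: slti  $r2, $r6, 11  regs=(0,15,1,8,0,10,0)
  step pc=5: addi  $r4, $r3, 4  regs=(0,15,1,8,12,10,0)
  step pc=6: bne  $r5, $r6, L10  cond=T  regs=(0,15,1,8,12,10,0)
  step pc=7: slti  $r5, $r6, 14  regs=(0,15,1,8,12,1,0)
  step pc=10: addi  $r3, $r3, 2  regs=(0,15,1,10,12,1,0)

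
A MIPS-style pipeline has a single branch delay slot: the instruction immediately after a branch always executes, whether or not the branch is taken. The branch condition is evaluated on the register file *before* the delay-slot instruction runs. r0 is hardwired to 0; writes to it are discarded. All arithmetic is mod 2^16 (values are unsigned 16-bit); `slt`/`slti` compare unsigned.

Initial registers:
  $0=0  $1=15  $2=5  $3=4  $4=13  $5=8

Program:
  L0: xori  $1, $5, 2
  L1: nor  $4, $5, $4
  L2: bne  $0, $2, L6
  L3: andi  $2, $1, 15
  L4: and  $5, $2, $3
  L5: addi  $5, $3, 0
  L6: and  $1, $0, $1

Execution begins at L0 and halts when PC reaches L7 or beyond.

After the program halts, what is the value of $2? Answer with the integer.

[0] xori  $1, $5, 2  →  {$0:0, $1:10, $2:5, $3:4, $4:13, $5:8}
[1] nor  $4, $5, $4  →  {$0:0, $1:10, $2:5, $3:4, $4:65522, $5:8}
[2] bne  $0, $2, L6  →  {$0:0, $1:10, $2:5, $3:4, $4:65522, $5:8}  ⟨branch taken⟩
[3] andi  $2, $1, 15  →  {$0:0, $1:10, $2:10, $3:4, $4:65522, $5:8}
[6] and  $1, $0, $1  →  {$0:0, $1:0, $2:10, $3:4, $4:65522, $5:8}

10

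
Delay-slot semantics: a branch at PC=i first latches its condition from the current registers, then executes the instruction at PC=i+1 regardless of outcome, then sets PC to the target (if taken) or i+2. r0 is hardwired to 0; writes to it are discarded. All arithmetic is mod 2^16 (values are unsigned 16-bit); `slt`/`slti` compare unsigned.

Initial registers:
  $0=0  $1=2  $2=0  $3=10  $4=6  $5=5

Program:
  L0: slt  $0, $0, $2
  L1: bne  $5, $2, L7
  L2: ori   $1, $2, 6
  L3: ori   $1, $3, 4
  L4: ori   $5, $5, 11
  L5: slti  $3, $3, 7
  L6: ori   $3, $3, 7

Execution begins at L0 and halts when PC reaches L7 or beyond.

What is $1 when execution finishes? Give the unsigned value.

#0 slt  $0, $0, $2 ; 0/2/0/10/6/5
#1 bne  $5, $2, L7 ; 0/2/0/10/6/5 ; →target
#2 ori   $1, $2, 6 ; 0/6/0/10/6/5

6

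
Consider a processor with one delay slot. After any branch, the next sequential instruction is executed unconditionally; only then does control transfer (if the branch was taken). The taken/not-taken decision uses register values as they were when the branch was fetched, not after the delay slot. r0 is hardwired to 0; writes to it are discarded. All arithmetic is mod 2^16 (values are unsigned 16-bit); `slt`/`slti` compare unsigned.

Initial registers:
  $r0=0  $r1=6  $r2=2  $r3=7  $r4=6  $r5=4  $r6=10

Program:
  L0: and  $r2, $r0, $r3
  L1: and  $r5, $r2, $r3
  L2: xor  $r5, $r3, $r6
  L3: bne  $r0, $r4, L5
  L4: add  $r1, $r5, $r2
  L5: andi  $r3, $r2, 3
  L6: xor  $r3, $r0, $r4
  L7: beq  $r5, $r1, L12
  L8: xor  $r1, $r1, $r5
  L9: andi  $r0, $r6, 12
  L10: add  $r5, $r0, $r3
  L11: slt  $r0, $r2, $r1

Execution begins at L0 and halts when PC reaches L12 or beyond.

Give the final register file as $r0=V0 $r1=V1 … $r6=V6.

$r0=0 $r1=0 $r2=0 $r3=6 $r4=6 $r5=13 $r6=10

#0 and  $r2, $r0, $r3 ; 0/6/0/7/6/4/10
#1 and  $r5, $r2, $r3 ; 0/6/0/7/6/0/10
#2 xor  $r5, $r3, $r6 ; 0/6/0/7/6/13/10
#3 bne  $r0, $r4, L5 ; 0/6/0/7/6/13/10 ; →target
#4 add  $r1, $r5, $r2 ; 0/13/0/7/6/13/10
#5 andi  $r3, $r2, 3 ; 0/13/0/0/6/13/10
#6 xor  $r3, $r0, $r4 ; 0/13/0/6/6/13/10
#7 beq  $r5, $r1, L12 ; 0/13/0/6/6/13/10 ; →target
#8 xor  $r1, $r1, $r5 ; 0/0/0/6/6/13/10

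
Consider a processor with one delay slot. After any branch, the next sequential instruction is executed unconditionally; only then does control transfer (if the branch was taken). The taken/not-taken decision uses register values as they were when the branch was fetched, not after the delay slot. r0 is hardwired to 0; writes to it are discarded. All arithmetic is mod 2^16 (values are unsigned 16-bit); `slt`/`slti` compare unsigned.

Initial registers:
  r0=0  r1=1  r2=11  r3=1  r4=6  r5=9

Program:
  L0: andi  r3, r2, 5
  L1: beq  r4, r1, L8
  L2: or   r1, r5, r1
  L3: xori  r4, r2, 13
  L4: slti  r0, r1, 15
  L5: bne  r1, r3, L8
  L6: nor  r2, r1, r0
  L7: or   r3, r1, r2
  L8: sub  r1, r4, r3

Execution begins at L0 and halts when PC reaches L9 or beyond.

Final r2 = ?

65526

#0 andi  r3, r2, 5 ; 0/1/11/1/6/9
#1 beq  r4, r1, L8 ; 0/1/11/1/6/9 ; →fallthru
#2 or   r1, r5, r1 ; 0/9/11/1/6/9
#3 xori  r4, r2, 13 ; 0/9/11/1/6/9
#4 slti  r0, r1, 15 ; 0/9/11/1/6/9
#5 bne  r1, r3, L8 ; 0/9/11/1/6/9 ; →target
#6 nor  r2, r1, r0 ; 0/9/65526/1/6/9
#8 sub  r1, r4, r3 ; 0/5/65526/1/6/9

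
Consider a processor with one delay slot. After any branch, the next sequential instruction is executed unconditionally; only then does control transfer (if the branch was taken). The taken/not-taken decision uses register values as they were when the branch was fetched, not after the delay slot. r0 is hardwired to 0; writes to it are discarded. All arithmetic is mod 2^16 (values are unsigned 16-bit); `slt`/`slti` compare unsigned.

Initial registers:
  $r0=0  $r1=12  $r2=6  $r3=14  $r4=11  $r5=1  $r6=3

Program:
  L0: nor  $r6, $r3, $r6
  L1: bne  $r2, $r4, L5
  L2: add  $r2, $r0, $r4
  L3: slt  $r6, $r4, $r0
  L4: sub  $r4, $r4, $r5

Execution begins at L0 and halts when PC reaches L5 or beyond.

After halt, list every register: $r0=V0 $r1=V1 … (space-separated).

$r0=0 $r1=12 $r2=11 $r3=14 $r4=11 $r5=1 $r6=65520

  step pc=0: nor  $r6, $r3, $r6  regs=(0,12,6,14,11,1,65520)
  step pc=1: bne  $r2, $r4, L5  cond=T  regs=(0,12,6,14,11,1,65520)
  step pc=2: add  $r2, $r0, $r4  regs=(0,12,11,14,11,1,65520)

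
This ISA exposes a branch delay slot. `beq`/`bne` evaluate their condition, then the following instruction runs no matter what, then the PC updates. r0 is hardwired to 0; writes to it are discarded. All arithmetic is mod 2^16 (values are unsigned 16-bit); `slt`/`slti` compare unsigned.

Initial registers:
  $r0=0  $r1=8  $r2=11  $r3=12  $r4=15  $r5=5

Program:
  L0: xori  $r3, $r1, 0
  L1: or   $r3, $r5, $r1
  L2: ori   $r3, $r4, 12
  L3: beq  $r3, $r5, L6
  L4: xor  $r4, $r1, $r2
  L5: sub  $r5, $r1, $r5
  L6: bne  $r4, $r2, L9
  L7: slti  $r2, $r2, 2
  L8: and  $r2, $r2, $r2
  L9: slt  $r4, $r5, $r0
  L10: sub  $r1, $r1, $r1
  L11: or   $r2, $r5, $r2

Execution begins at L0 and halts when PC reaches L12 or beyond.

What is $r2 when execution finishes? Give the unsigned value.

#0 xori  $r3, $r1, 0 ; 0/8/11/8/15/5
#1 or   $r3, $r5, $r1 ; 0/8/11/13/15/5
#2 ori   $r3, $r4, 12 ; 0/8/11/15/15/5
#3 beq  $r3, $r5, L6 ; 0/8/11/15/15/5 ; →fallthru
#4 xor  $r4, $r1, $r2 ; 0/8/11/15/3/5
#5 sub  $r5, $r1, $r5 ; 0/8/11/15/3/3
#6 bne  $r4, $r2, L9 ; 0/8/11/15/3/3 ; →target
#7 slti  $r2, $r2, 2 ; 0/8/0/15/3/3
#9 slt  $r4, $r5, $r0 ; 0/8/0/15/0/3
#10 sub  $r1, $r1, $r1 ; 0/0/0/15/0/3
#11 or   $r2, $r5, $r2 ; 0/0/3/15/0/3

3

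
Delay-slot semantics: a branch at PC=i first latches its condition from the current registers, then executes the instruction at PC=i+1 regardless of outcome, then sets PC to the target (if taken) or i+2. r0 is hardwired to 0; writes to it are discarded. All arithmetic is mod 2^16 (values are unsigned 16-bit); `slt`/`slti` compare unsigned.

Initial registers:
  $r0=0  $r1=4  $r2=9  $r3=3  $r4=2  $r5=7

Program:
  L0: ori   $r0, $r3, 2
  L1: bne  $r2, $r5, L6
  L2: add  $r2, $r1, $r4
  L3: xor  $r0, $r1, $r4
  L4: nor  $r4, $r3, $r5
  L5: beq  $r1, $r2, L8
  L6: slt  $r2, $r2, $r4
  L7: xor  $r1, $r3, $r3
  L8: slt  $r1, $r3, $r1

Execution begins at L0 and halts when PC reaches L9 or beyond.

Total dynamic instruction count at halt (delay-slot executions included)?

#0 ori   $r0, $r3, 2 ; 0/4/9/3/2/7
#1 bne  $r2, $r5, L6 ; 0/4/9/3/2/7 ; →target
#2 add  $r2, $r1, $r4 ; 0/4/6/3/2/7
#6 slt  $r2, $r2, $r4 ; 0/4/0/3/2/7
#7 xor  $r1, $r3, $r3 ; 0/0/0/3/2/7
#8 slt  $r1, $r3, $r1 ; 0/0/0/3/2/7

6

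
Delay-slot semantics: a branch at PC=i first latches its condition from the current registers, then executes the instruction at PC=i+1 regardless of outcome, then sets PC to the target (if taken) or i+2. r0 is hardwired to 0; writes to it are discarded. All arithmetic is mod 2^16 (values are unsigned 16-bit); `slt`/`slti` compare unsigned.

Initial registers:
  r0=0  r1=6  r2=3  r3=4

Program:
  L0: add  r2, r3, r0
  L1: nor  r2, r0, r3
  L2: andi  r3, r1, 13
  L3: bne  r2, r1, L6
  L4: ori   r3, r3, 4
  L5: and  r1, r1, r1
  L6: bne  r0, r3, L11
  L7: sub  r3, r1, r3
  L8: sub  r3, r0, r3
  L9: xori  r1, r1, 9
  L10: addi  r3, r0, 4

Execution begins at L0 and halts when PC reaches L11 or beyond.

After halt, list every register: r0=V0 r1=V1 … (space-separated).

r0=0 r1=6 r2=65531 r3=2

PC=0  add  r2, r3, r0        | r0=0 r1=6 r2=4 r3=4
PC=1  nor  r2, r0, r3        | r0=0 r1=6 r2=65531 r3=4
PC=2  andi  r3, r1, 13       | r0=0 r1=6 r2=65531 r3=4
PC=3  bne  r2, r1, L6        | r0=0 r1=6 r2=65531 r3=4  [TAKEN]
PC=4  ori   r3, r3, 4        | r0=0 r1=6 r2=65531 r3=4
PC=6  bne  r0, r3, L11       | r0=0 r1=6 r2=65531 r3=4  [TAKEN]
PC=7  sub  r3, r1, r3        | r0=0 r1=6 r2=65531 r3=2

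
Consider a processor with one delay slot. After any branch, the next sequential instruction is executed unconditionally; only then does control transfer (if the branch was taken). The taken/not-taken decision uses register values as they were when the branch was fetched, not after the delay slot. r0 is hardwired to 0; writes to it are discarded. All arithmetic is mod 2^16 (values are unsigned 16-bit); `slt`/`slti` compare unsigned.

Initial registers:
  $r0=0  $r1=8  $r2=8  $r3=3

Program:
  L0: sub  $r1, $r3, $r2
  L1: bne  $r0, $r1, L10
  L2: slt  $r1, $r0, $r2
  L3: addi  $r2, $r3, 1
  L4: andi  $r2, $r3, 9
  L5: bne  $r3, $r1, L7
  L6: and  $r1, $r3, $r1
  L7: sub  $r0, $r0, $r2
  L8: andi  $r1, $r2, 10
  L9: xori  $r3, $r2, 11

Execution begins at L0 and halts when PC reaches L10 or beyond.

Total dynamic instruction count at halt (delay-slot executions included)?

3

  step pc=0: sub  $r1, $r3, $r2  regs=(0,65531,8,3)
  step pc=1: bne  $r0, $r1, L10  cond=T  regs=(0,65531,8,3)
  step pc=2: slt  $r1, $r0, $r2  regs=(0,1,8,3)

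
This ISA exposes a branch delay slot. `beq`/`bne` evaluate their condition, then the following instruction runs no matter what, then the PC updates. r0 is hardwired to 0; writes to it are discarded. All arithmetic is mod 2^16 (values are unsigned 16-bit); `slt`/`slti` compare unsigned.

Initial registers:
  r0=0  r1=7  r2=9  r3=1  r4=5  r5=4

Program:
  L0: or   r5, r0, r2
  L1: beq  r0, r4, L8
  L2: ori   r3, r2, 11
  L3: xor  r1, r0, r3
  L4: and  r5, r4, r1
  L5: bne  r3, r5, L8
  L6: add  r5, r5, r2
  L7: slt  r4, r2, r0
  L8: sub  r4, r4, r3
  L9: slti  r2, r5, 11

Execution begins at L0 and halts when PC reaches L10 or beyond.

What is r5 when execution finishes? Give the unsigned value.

10

PC=0  or   r5, r0, r2        | r0=0 r1=7 r2=9 r3=1 r4=5 r5=9
PC=1  beq  r0, r4, L8        | r0=0 r1=7 r2=9 r3=1 r4=5 r5=9  [not taken]
PC=2  ori   r3, r2, 11       | r0=0 r1=7 r2=9 r3=11 r4=5 r5=9
PC=3  xor  r1, r0, r3        | r0=0 r1=11 r2=9 r3=11 r4=5 r5=9
PC=4  and  r5, r4, r1        | r0=0 r1=11 r2=9 r3=11 r4=5 r5=1
PC=5  bne  r3, r5, L8        | r0=0 r1=11 r2=9 r3=11 r4=5 r5=1  [TAKEN]
PC=6  add  r5, r5, r2        | r0=0 r1=11 r2=9 r3=11 r4=5 r5=10
PC=8  sub  r4, r4, r3        | r0=0 r1=11 r2=9 r3=11 r4=65530 r5=10
PC=9  slti  r2, r5, 11       | r0=0 r1=11 r2=1 r3=11 r4=65530 r5=10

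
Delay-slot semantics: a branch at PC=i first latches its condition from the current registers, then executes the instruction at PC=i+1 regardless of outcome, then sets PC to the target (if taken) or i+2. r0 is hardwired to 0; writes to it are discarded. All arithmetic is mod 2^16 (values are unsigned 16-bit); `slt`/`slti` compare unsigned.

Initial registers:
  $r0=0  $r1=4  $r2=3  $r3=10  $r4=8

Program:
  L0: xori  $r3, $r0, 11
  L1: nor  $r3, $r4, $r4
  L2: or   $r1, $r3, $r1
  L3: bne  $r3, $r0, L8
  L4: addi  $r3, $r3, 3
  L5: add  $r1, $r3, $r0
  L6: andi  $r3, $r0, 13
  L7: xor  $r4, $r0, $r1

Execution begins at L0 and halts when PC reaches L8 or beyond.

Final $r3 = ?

65530

[0] xori  $r3, $r0, 11  →  {$r0:0, $r1:4, $r2:3, $r3:11, $r4:8}
[1] nor  $r3, $r4, $r4  →  {$r0:0, $r1:4, $r2:3, $r3:65527, $r4:8}
[2] or   $r1, $r3, $r1  →  {$r0:0, $r1:65527, $r2:3, $r3:65527, $r4:8}
[3] bne  $r3, $r0, L8  →  {$r0:0, $r1:65527, $r2:3, $r3:65527, $r4:8}  ⟨branch taken⟩
[4] addi  $r3, $r3, 3  →  {$r0:0, $r1:65527, $r2:3, $r3:65530, $r4:8}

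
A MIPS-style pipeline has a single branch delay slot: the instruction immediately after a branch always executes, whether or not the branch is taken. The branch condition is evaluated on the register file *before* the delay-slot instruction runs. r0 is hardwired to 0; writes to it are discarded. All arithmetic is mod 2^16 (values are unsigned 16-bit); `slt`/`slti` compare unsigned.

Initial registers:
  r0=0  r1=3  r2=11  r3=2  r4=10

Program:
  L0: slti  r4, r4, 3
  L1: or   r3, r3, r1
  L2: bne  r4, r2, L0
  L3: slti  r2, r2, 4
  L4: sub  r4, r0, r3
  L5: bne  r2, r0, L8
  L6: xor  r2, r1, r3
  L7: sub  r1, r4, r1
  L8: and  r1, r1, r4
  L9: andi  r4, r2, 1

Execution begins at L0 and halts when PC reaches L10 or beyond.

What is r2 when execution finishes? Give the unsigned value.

0

#0 slti  r4, r4, 3 ; 0/3/11/2/0
#1 or   r3, r3, r1 ; 0/3/11/3/0
#2 bne  r4, r2, L0 ; 0/3/11/3/0 ; →target
#3 slti  r2, r2, 4 ; 0/3/0/3/0
#0 slti  r4, r4, 3 ; 0/3/0/3/1
#1 or   r3, r3, r1 ; 0/3/0/3/1
#2 bne  r4, r2, L0 ; 0/3/0/3/1 ; →target
#3 slti  r2, r2, 4 ; 0/3/1/3/1
#0 slti  r4, r4, 3 ; 0/3/1/3/1
#1 or   r3, r3, r1 ; 0/3/1/3/1
#2 bne  r4, r2, L0 ; 0/3/1/3/1 ; →fallthru
#3 slti  r2, r2, 4 ; 0/3/1/3/1
#4 sub  r4, r0, r3 ; 0/3/1/3/65533
#5 bne  r2, r0, L8 ; 0/3/1/3/65533 ; →target
#6 xor  r2, r1, r3 ; 0/3/0/3/65533
#8 and  r1, r1, r4 ; 0/1/0/3/65533
#9 andi  r4, r2, 1 ; 0/1/0/3/0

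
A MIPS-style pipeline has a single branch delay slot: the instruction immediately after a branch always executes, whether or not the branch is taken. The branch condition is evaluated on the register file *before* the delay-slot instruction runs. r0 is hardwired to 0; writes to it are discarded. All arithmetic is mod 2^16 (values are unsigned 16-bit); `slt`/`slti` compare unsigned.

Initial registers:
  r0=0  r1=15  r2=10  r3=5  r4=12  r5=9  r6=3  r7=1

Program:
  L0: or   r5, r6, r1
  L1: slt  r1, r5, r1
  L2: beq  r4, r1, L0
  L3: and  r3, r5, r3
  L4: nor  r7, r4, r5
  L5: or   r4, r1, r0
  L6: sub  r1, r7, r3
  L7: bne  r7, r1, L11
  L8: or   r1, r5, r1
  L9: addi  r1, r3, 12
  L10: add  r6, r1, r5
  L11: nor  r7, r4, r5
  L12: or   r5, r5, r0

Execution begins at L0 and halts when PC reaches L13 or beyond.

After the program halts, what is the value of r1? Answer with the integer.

[0] or   r5, r6, r1  →  {r0:0, r1:15, r2:10, r3:5, r4:12, r5:15, r6:3, r7:1}
[1] slt  r1, r5, r1  →  {r0:0, r1:0, r2:10, r3:5, r4:12, r5:15, r6:3, r7:1}
[2] beq  r4, r1, L0  →  {r0:0, r1:0, r2:10, r3:5, r4:12, r5:15, r6:3, r7:1}  ⟨branch fallthrough⟩
[3] and  r3, r5, r3  →  {r0:0, r1:0, r2:10, r3:5, r4:12, r5:15, r6:3, r7:1}
[4] nor  r7, r4, r5  →  {r0:0, r1:0, r2:10, r3:5, r4:12, r5:15, r6:3, r7:65520}
[5] or   r4, r1, r0  →  {r0:0, r1:0, r2:10, r3:5, r4:0, r5:15, r6:3, r7:65520}
[6] sub  r1, r7, r3  →  {r0:0, r1:65515, r2:10, r3:5, r4:0, r5:15, r6:3, r7:65520}
[7] bne  r7, r1, L11  →  {r0:0, r1:65515, r2:10, r3:5, r4:0, r5:15, r6:3, r7:65520}  ⟨branch taken⟩
[8] or   r1, r5, r1  →  {r0:0, r1:65519, r2:10, r3:5, r4:0, r5:15, r6:3, r7:65520}
[11] nor  r7, r4, r5  →  {r0:0, r1:65519, r2:10, r3:5, r4:0, r5:15, r6:3, r7:65520}
[12] or   r5, r5, r0  →  {r0:0, r1:65519, r2:10, r3:5, r4:0, r5:15, r6:3, r7:65520}

65519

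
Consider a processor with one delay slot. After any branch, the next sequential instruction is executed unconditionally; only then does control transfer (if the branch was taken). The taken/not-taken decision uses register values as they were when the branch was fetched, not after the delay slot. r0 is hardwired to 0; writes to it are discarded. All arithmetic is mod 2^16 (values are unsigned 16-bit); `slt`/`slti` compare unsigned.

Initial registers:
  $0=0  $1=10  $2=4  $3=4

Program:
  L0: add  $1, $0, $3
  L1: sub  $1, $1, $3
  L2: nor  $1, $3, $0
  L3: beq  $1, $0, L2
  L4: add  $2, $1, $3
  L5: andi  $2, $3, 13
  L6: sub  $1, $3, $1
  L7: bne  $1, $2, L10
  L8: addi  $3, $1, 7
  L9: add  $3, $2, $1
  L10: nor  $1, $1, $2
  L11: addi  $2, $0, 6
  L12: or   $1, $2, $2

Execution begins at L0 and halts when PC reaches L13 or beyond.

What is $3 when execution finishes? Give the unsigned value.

[0] add  $1, $0, $3  →  {$0:0, $1:4, $2:4, $3:4}
[1] sub  $1, $1, $3  →  {$0:0, $1:0, $2:4, $3:4}
[2] nor  $1, $3, $0  →  {$0:0, $1:65531, $2:4, $3:4}
[3] beq  $1, $0, L2  →  {$0:0, $1:65531, $2:4, $3:4}  ⟨branch fallthrough⟩
[4] add  $2, $1, $3  →  {$0:0, $1:65531, $2:65535, $3:4}
[5] andi  $2, $3, 13  →  {$0:0, $1:65531, $2:4, $3:4}
[6] sub  $1, $3, $1  →  {$0:0, $1:9, $2:4, $3:4}
[7] bne  $1, $2, L10  →  {$0:0, $1:9, $2:4, $3:4}  ⟨branch taken⟩
[8] addi  $3, $1, 7  →  {$0:0, $1:9, $2:4, $3:16}
[10] nor  $1, $1, $2  →  {$0:0, $1:65522, $2:4, $3:16}
[11] addi  $2, $0, 6  →  {$0:0, $1:65522, $2:6, $3:16}
[12] or   $1, $2, $2  →  {$0:0, $1:6, $2:6, $3:16}

16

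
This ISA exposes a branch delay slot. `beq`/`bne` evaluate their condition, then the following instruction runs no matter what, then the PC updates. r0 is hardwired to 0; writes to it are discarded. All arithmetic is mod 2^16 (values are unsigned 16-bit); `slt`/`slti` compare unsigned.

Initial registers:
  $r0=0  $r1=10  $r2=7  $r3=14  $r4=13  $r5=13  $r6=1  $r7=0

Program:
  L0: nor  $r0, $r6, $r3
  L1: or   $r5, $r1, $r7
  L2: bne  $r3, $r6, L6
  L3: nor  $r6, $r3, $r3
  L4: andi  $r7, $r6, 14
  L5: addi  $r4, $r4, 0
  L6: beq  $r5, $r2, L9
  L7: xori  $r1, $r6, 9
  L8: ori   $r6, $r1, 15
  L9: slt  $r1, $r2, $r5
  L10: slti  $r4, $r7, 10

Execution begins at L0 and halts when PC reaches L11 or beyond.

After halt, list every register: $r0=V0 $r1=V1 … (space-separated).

$r0=0 $r1=1 $r2=7 $r3=14 $r4=1 $r5=10 $r6=65535 $r7=0

#0 nor  $r0, $r6, $r3 ; 0/10/7/14/13/13/1/0
#1 or   $r5, $r1, $r7 ; 0/10/7/14/13/10/1/0
#2 bne  $r3, $r6, L6 ; 0/10/7/14/13/10/1/0 ; →target
#3 nor  $r6, $r3, $r3 ; 0/10/7/14/13/10/65521/0
#6 beq  $r5, $r2, L9 ; 0/10/7/14/13/10/65521/0 ; →fallthru
#7 xori  $r1, $r6, 9 ; 0/65528/7/14/13/10/65521/0
#8 ori   $r6, $r1, 15 ; 0/65528/7/14/13/10/65535/0
#9 slt  $r1, $r2, $r5 ; 0/1/7/14/13/10/65535/0
#10 slti  $r4, $r7, 10 ; 0/1/7/14/1/10/65535/0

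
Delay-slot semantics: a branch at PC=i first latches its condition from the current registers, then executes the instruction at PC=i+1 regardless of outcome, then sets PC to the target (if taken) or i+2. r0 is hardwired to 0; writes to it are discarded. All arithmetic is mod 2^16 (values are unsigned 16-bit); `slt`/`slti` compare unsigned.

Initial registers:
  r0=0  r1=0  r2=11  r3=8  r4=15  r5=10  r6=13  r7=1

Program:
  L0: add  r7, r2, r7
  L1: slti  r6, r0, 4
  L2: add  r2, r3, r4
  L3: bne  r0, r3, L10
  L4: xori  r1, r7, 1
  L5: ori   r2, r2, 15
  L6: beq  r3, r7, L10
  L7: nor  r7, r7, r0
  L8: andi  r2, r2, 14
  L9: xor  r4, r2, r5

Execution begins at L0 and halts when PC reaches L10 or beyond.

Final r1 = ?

13

#0 add  r7, r2, r7 ; 0/0/11/8/15/10/13/12
#1 slti  r6, r0, 4 ; 0/0/11/8/15/10/1/12
#2 add  r2, r3, r4 ; 0/0/23/8/15/10/1/12
#3 bne  r0, r3, L10 ; 0/0/23/8/15/10/1/12 ; →target
#4 xori  r1, r7, 1 ; 0/13/23/8/15/10/1/12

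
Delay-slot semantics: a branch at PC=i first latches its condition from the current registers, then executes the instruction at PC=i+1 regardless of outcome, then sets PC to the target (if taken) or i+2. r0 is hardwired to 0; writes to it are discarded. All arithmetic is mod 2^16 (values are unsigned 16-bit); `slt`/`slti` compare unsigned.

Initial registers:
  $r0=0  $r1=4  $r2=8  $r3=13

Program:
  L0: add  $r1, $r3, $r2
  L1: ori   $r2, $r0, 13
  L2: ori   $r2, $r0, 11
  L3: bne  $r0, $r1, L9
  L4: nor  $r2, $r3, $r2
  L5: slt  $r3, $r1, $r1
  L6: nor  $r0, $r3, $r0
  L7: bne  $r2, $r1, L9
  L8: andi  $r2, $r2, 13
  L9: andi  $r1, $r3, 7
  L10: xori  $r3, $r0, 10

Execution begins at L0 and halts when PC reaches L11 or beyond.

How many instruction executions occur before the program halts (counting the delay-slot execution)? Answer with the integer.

7

#0 add  $r1, $r3, $r2 ; 0/21/8/13
#1 ori   $r2, $r0, 13 ; 0/21/13/13
#2 ori   $r2, $r0, 11 ; 0/21/11/13
#3 bne  $r0, $r1, L9 ; 0/21/11/13 ; →target
#4 nor  $r2, $r3, $r2 ; 0/21/65520/13
#9 andi  $r1, $r3, 7 ; 0/5/65520/13
#10 xori  $r3, $r0, 10 ; 0/5/65520/10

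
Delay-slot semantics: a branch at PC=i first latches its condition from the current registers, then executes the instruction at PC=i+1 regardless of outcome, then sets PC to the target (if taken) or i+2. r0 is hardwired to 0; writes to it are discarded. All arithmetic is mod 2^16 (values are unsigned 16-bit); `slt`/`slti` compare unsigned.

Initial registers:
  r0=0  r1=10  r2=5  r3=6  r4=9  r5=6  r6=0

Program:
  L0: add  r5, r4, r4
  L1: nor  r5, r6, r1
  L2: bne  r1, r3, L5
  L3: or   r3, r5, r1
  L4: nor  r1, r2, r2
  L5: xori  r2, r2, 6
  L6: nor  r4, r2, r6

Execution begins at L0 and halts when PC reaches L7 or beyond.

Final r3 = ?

65535

  step pc=0: add  r5, r4, r4  regs=(0,10,5,6,9,18,0)
  step pc=1: nor  r5, r6, r1  regs=(0,10,5,6,9,65525,0)
  step pc=2: bne  r1, r3, L5  cond=T  regs=(0,10,5,6,9,65525,0)
  step pc=3: or   r3, r5, r1  regs=(0,10,5,65535,9,65525,0)
  step pc=5: xori  r2, r2, 6  regs=(0,10,3,65535,9,65525,0)
  step pc=6: nor  r4, r2, r6  regs=(0,10,3,65535,65532,65525,0)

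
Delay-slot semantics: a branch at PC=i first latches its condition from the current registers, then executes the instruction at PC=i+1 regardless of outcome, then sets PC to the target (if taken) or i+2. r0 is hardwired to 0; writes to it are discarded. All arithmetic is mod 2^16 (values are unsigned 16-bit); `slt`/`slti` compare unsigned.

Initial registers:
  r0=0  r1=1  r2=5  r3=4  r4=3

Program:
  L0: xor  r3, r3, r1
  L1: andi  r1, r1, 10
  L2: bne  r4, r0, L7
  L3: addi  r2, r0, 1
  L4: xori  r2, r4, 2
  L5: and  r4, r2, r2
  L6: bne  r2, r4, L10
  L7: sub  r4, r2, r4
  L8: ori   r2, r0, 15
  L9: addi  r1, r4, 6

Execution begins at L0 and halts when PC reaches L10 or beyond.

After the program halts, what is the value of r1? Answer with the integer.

  step pc=0: xor  r3, r3, r1  regs=(0,1,5,5,3)
  step pc=1: andi  r1, r1, 10  regs=(0,0,5,5,3)
  step pc=2: bne  r4, r0, L7  cond=T  regs=(0,0,5,5,3)
  step pc=3: addi  r2, r0, 1  regs=(0,0,1,5,3)
  step pc=7: sub  r4, r2, r4  regs=(0,0,1,5,65534)
  step pc=8: ori   r2, r0, 15  regs=(0,0,15,5,65534)
  step pc=9: addi  r1, r4, 6  regs=(0,4,15,5,65534)

4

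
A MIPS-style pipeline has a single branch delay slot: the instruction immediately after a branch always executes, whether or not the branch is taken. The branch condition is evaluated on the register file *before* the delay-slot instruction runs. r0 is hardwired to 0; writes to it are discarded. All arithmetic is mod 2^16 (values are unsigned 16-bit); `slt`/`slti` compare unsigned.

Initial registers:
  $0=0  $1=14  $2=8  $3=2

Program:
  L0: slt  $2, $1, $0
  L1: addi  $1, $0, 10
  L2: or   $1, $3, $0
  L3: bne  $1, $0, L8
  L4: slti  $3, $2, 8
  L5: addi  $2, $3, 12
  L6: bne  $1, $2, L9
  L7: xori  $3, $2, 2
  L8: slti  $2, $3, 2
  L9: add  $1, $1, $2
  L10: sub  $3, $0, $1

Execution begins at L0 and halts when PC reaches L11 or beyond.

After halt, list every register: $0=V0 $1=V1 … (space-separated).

$0=0 $1=3 $2=1 $3=65533

PC=0  slt  $2, $1, $0        | $0=0 $1=14 $2=0 $3=2
PC=1  addi  $1, $0, 10       | $0=0 $1=10 $2=0 $3=2
PC=2  or   $1, $3, $0        | $0=0 $1=2 $2=0 $3=2
PC=3  bne  $1, $0, L8        | $0=0 $1=2 $2=0 $3=2  [TAKEN]
PC=4  slti  $3, $2, 8        | $0=0 $1=2 $2=0 $3=1
PC=8  slti  $2, $3, 2        | $0=0 $1=2 $2=1 $3=1
PC=9  add  $1, $1, $2        | $0=0 $1=3 $2=1 $3=1
PC=10 sub  $3, $0, $1        | $0=0 $1=3 $2=1 $3=65533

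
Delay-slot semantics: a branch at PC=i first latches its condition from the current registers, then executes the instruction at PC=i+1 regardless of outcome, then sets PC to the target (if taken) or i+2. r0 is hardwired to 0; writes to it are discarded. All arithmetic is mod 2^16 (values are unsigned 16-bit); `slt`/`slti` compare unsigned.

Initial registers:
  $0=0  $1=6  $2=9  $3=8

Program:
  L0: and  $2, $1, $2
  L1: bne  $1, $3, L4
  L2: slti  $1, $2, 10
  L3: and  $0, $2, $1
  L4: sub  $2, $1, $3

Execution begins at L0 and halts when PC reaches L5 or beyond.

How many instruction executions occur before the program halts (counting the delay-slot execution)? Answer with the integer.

4

  step pc=0: and  $2, $1, $2  regs=(0,6,0,8)
  step pc=1: bne  $1, $3, L4  cond=T  regs=(0,6,0,8)
  step pc=2: slti  $1, $2, 10  regs=(0,1,0,8)
  step pc=4: sub  $2, $1, $3  regs=(0,1,65529,8)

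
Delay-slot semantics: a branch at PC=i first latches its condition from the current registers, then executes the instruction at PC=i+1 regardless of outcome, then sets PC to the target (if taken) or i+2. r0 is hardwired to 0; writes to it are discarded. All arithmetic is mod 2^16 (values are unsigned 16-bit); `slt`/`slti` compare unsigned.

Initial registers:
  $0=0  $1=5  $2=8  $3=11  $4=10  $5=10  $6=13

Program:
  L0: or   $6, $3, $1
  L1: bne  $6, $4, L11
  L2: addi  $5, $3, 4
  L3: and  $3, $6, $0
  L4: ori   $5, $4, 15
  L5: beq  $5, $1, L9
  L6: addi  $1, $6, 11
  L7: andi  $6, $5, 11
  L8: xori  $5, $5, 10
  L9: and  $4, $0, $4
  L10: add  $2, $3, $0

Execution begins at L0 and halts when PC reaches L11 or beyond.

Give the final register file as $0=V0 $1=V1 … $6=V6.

$0=0 $1=5 $2=8 $3=11 $4=10 $5=15 $6=15

[0] or   $6, $3, $1  →  {$0:0, $1:5, $2:8, $3:11, $4:10, $5:10, $6:15}
[1] bne  $6, $4, L11  →  {$0:0, $1:5, $2:8, $3:11, $4:10, $5:10, $6:15}  ⟨branch taken⟩
[2] addi  $5, $3, 4  →  {$0:0, $1:5, $2:8, $3:11, $4:10, $5:15, $6:15}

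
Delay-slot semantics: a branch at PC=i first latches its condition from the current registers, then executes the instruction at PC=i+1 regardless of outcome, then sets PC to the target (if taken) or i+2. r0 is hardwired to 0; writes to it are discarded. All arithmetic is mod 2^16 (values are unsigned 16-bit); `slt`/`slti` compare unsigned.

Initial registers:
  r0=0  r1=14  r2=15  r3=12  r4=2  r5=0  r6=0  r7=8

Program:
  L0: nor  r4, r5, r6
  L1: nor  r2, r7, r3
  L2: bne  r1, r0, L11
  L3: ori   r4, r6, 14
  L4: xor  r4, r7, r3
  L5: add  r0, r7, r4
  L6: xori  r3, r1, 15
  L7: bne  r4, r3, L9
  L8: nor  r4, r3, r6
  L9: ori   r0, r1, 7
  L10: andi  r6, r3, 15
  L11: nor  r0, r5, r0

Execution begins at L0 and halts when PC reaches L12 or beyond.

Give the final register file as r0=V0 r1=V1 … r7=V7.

r0=0 r1=14 r2=65523 r3=12 r4=14 r5=0 r6=0 r7=8

  step pc=0: nor  r4, r5, r6  regs=(0,14,15,12,65535,0,0,8)
  step pc=1: nor  r2, r7, r3  regs=(0,14,65523,12,65535,0,0,8)
  step pc=2: bne  r1, r0, L11  cond=T  regs=(0,14,65523,12,65535,0,0,8)
  step pc=3: ori   r4, r6, 14  regs=(0,14,65523,12,14,0,0,8)
  step pc=11: nor  r0, r5, r0  regs=(0,14,65523,12,14,0,0,8)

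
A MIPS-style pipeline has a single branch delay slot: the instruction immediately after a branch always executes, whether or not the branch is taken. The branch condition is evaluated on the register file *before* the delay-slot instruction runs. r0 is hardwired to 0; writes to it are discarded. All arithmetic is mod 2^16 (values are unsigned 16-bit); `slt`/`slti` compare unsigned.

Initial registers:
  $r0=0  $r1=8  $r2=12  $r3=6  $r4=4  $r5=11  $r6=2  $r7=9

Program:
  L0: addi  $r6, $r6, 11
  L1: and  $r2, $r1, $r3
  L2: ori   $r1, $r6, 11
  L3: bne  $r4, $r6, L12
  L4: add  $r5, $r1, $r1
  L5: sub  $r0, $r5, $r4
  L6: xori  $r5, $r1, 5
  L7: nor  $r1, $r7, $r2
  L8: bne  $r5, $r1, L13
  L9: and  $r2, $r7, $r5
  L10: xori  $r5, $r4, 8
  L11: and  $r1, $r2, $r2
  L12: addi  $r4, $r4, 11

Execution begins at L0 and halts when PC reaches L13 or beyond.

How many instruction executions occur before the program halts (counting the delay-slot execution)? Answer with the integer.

PC=0  addi  $r6, $r6, 11     | $r0=0 $r1=8 $r2=12 $r3=6 $r4=4 $r5=11 $r6=13 $r7=9
PC=1  and  $r2, $r1, $r3     | $r0=0 $r1=8 $r2=0 $r3=6 $r4=4 $r5=11 $r6=13 $r7=9
PC=2  ori   $r1, $r6, 11     | $r0=0 $r1=15 $r2=0 $r3=6 $r4=4 $r5=11 $r6=13 $r7=9
PC=3  bne  $r4, $r6, L12     | $r0=0 $r1=15 $r2=0 $r3=6 $r4=4 $r5=11 $r6=13 $r7=9  [TAKEN]
PC=4  add  $r5, $r1, $r1     | $r0=0 $r1=15 $r2=0 $r3=6 $r4=4 $r5=30 $r6=13 $r7=9
PC=12 addi  $r4, $r4, 11     | $r0=0 $r1=15 $r2=0 $r3=6 $r4=15 $r5=30 $r6=13 $r7=9

6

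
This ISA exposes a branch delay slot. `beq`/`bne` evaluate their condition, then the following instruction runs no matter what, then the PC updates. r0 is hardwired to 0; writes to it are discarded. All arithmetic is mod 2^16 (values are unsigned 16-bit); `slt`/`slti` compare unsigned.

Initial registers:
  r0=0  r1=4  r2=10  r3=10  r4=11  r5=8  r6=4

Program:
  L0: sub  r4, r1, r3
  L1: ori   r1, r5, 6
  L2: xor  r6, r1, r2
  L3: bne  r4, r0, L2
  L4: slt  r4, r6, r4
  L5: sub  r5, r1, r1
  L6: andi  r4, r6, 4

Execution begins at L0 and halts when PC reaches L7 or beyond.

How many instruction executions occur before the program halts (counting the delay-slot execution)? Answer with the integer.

PC=0  sub  r4, r1, r3        | r0=0 r1=4 r2=10 r3=10 r4=65530 r5=8 r6=4
PC=1  ori   r1, r5, 6        | r0=0 r1=14 r2=10 r3=10 r4=65530 r5=8 r6=4
PC=2  xor  r6, r1, r2        | r0=0 r1=14 r2=10 r3=10 r4=65530 r5=8 r6=4
PC=3  bne  r4, r0, L2        | r0=0 r1=14 r2=10 r3=10 r4=65530 r5=8 r6=4  [TAKEN]
PC=4  slt  r4, r6, r4        | r0=0 r1=14 r2=10 r3=10 r4=1 r5=8 r6=4
PC=2  xor  r6, r1, r2        | r0=0 r1=14 r2=10 r3=10 r4=1 r5=8 r6=4
PC=3  bne  r4, r0, L2        | r0=0 r1=14 r2=10 r3=10 r4=1 r5=8 r6=4  [TAKEN]
PC=4  slt  r4, r6, r4        | r0=0 r1=14 r2=10 r3=10 r4=0 r5=8 r6=4
PC=2  xor  r6, r1, r2        | r0=0 r1=14 r2=10 r3=10 r4=0 r5=8 r6=4
PC=3  bne  r4, r0, L2        | r0=0 r1=14 r2=10 r3=10 r4=0 r5=8 r6=4  [not taken]
PC=4  slt  r4, r6, r4        | r0=0 r1=14 r2=10 r3=10 r4=0 r5=8 r6=4
PC=5  sub  r5, r1, r1        | r0=0 r1=14 r2=10 r3=10 r4=0 r5=0 r6=4
PC=6  andi  r4, r6, 4        | r0=0 r1=14 r2=10 r3=10 r4=4 r5=0 r6=4

13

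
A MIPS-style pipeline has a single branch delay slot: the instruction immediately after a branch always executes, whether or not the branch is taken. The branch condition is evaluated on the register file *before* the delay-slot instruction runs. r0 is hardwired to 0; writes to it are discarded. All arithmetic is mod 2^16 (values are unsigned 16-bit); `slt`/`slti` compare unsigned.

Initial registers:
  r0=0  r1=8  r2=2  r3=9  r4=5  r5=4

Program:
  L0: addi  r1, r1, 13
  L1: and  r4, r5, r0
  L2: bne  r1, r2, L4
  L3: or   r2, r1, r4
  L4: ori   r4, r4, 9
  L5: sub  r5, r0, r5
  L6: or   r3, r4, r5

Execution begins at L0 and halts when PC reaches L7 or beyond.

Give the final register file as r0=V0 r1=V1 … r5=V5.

r0=0 r1=21 r2=21 r3=65533 r4=9 r5=65532

[0] addi  r1, r1, 13  →  {r0:0, r1:21, r2:2, r3:9, r4:5, r5:4}
[1] and  r4, r5, r0  →  {r0:0, r1:21, r2:2, r3:9, r4:0, r5:4}
[2] bne  r1, r2, L4  →  {r0:0, r1:21, r2:2, r3:9, r4:0, r5:4}  ⟨branch taken⟩
[3] or   r2, r1, r4  →  {r0:0, r1:21, r2:21, r3:9, r4:0, r5:4}
[4] ori   r4, r4, 9  →  {r0:0, r1:21, r2:21, r3:9, r4:9, r5:4}
[5] sub  r5, r0, r5  →  {r0:0, r1:21, r2:21, r3:9, r4:9, r5:65532}
[6] or   r3, r4, r5  →  {r0:0, r1:21, r2:21, r3:65533, r4:9, r5:65532}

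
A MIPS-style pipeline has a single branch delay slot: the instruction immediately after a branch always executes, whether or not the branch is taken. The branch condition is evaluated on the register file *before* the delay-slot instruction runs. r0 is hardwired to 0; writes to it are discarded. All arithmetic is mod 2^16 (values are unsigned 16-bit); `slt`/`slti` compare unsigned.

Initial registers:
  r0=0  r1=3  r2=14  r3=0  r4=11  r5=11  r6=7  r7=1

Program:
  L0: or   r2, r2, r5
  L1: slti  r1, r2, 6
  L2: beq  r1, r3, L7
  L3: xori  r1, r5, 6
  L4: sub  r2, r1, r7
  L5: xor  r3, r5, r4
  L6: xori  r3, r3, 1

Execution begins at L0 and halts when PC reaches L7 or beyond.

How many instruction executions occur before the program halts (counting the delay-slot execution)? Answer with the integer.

4

  step pc=0: or   r2, r2, r5  regs=(0,3,15,0,11,11,7,1)
  step pc=1: slti  r1, r2, 6  regs=(0,0,15,0,11,11,7,1)
  step pc=2: beq  r1, r3, L7  cond=T  regs=(0,0,15,0,11,11,7,1)
  step pc=3: xori  r1, r5, 6  regs=(0,13,15,0,11,11,7,1)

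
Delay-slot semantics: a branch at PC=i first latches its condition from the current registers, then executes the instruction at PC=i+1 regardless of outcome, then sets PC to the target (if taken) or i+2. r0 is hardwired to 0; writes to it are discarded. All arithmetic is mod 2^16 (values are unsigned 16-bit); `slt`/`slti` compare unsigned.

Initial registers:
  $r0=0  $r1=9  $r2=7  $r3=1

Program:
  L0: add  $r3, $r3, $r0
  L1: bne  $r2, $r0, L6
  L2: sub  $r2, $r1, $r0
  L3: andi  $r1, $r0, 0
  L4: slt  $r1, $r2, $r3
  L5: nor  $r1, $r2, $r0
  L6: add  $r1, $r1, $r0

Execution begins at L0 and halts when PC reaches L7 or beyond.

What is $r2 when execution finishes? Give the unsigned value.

9

[0] add  $r3, $r3, $r0  →  {$r0:0, $r1:9, $r2:7, $r3:1}
[1] bne  $r2, $r0, L6  →  {$r0:0, $r1:9, $r2:7, $r3:1}  ⟨branch taken⟩
[2] sub  $r2, $r1, $r0  →  {$r0:0, $r1:9, $r2:9, $r3:1}
[6] add  $r1, $r1, $r0  →  {$r0:0, $r1:9, $r2:9, $r3:1}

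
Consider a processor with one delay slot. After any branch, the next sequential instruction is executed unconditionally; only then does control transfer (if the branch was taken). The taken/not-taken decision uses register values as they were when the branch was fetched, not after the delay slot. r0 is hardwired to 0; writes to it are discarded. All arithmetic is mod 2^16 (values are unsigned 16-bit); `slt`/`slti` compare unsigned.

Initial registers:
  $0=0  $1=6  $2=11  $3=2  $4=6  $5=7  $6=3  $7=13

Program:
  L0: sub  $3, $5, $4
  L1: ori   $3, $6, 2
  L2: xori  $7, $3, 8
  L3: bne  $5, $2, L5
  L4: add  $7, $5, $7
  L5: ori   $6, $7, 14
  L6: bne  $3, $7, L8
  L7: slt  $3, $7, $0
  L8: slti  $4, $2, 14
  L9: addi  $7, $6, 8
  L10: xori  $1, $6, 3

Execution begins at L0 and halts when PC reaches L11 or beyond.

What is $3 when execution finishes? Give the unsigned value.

[0] sub  $3, $5, $4  →  {$0:0, $1:6, $2:11, $3:1, $4:6, $5:7, $6:3, $7:13}
[1] ori   $3, $6, 2  →  {$0:0, $1:6, $2:11, $3:3, $4:6, $5:7, $6:3, $7:13}
[2] xori  $7, $3, 8  →  {$0:0, $1:6, $2:11, $3:3, $4:6, $5:7, $6:3, $7:11}
[3] bne  $5, $2, L5  →  {$0:0, $1:6, $2:11, $3:3, $4:6, $5:7, $6:3, $7:11}  ⟨branch taken⟩
[4] add  $7, $5, $7  →  {$0:0, $1:6, $2:11, $3:3, $4:6, $5:7, $6:3, $7:18}
[5] ori   $6, $7, 14  →  {$0:0, $1:6, $2:11, $3:3, $4:6, $5:7, $6:30, $7:18}
[6] bne  $3, $7, L8  →  {$0:0, $1:6, $2:11, $3:3, $4:6, $5:7, $6:30, $7:18}  ⟨branch taken⟩
[7] slt  $3, $7, $0  →  {$0:0, $1:6, $2:11, $3:0, $4:6, $5:7, $6:30, $7:18}
[8] slti  $4, $2, 14  →  {$0:0, $1:6, $2:11, $3:0, $4:1, $5:7, $6:30, $7:18}
[9] addi  $7, $6, 8  →  {$0:0, $1:6, $2:11, $3:0, $4:1, $5:7, $6:30, $7:38}
[10] xori  $1, $6, 3  →  {$0:0, $1:29, $2:11, $3:0, $4:1, $5:7, $6:30, $7:38}

0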